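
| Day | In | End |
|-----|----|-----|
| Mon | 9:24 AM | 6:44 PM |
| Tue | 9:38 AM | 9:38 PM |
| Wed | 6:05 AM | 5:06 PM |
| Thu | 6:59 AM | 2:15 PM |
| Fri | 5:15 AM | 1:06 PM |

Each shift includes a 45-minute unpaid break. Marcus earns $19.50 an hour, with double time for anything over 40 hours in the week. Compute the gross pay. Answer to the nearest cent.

$924.95

Mon: 9:24 AM–6:44 PM = 9 h 20 min; less 45 min break → 8 h 35 min
Tue: 9:38 AM–9:38 PM = 12 h 0 min; less 45 min break → 11 h 15 min
Wed: 6:05 AM–5:06 PM = 11 h 1 min; less 45 min break → 10 h 16 min
Thu: 6:59 AM–2:15 PM = 7 h 16 min; less 45 min break → 6 h 31 min
Fri: 5:15 AM–1:06 PM = 7 h 51 min; less 45 min break → 7 h 6 min
Total worked: 43 h 43 min = 2623 min.
Regular 40 h 0 min = 2400 min at $19.50/h; overtime 3 h 43 min = 223 min at $39.00/h.
Pay = (2400 × $19.50 + 223 × $39.00) ÷ 60 = $924.95.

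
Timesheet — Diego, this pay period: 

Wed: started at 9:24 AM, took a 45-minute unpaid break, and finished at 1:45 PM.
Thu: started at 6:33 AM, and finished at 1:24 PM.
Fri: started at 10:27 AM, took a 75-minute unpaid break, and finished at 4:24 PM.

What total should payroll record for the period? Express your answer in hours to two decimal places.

Wed: 9:24 AM–1:45 PM = 4 h 21 min; less 45 min break → 3 h 36 min
Thu: 6:33 AM–1:24 PM = 6 h 51 min
Fri: 10:27 AM–4:24 PM = 5 h 57 min; less 75 min break → 4 h 42 min
Total: 3 h 36 min + 6 h 51 min + 4 h 42 min = 15 h 9 min.

15.15 hours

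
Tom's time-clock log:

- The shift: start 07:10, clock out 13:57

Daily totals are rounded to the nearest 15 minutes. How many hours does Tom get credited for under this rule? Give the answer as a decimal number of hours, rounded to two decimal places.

6.75 hours

The shift: 07:10–13:57 = 6 h 47 min → rounds to 6 h 45 min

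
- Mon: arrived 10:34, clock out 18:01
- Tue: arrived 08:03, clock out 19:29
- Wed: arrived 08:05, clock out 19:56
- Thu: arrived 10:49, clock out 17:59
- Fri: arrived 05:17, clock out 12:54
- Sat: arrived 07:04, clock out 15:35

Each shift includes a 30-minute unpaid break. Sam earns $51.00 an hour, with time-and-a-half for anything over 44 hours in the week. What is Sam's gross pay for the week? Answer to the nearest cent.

$2782.05

Mon: 10:34–18:01 = 7 h 27 min; less 30 min break → 6 h 57 min
Tue: 08:03–19:29 = 11 h 26 min; less 30 min break → 10 h 56 min
Wed: 08:05–19:56 = 11 h 51 min; less 30 min break → 11 h 21 min
Thu: 10:49–17:59 = 7 h 10 min; less 30 min break → 6 h 40 min
Fri: 05:17–12:54 = 7 h 37 min; less 30 min break → 7 h 7 min
Sat: 07:04–15:35 = 8 h 31 min; less 30 min break → 8 h 1 min
Total worked: 51 h 2 min = 3062 min.
Regular 44 h 0 min = 2640 min at $51.00/h; overtime 7 h 2 min = 422 min at $76.50/h.
Pay = (2640 × $51.00 + 422 × $76.50) ÷ 60 = $2782.05.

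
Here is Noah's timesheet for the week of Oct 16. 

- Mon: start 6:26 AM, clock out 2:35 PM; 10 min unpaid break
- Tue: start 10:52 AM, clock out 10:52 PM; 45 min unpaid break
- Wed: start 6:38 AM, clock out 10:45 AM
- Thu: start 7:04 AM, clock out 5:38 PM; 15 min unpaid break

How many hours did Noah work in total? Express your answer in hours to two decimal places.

Mon: 6:26 AM–2:35 PM = 8 h 9 min; less 10 min break → 7 h 59 min
Tue: 10:52 AM–10:52 PM = 12 h 0 min; less 45 min break → 11 h 15 min
Wed: 6:38 AM–10:45 AM = 4 h 7 min
Thu: 7:04 AM–5:38 PM = 10 h 34 min; less 15 min break → 10 h 19 min
Total: 7 h 59 min + 11 h 15 min + 4 h 7 min + 10 h 19 min = 33 h 40 min.

33.67 hours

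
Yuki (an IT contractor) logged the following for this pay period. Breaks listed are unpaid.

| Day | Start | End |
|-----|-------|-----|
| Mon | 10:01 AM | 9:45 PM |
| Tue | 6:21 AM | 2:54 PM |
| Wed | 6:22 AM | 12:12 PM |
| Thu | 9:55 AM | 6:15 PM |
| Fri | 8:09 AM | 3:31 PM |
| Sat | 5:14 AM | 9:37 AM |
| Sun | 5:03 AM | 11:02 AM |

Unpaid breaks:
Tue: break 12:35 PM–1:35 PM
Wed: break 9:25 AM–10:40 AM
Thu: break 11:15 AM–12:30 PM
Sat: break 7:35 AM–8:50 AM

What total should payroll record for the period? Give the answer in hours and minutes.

47 h 26 min

Mon: 10:01 AM–9:45 PM = 11 h 44 min
Tue: 6:21 AM–2:54 PM = 8 h 33 min; less 60 min break → 7 h 33 min
Wed: 6:22 AM–12:12 PM = 5 h 50 min; less 75 min break → 4 h 35 min
Thu: 9:55 AM–6:15 PM = 8 h 20 min; less 75 min break → 7 h 5 min
Fri: 8:09 AM–3:31 PM = 7 h 22 min
Sat: 5:14 AM–9:37 AM = 4 h 23 min; less 75 min break → 3 h 8 min
Sun: 5:03 AM–11:02 AM = 5 h 59 min
Total: 11 h 44 min + 7 h 33 min + 4 h 35 min + 7 h 5 min + 7 h 22 min + 3 h 8 min + 5 h 59 min = 47 h 26 min.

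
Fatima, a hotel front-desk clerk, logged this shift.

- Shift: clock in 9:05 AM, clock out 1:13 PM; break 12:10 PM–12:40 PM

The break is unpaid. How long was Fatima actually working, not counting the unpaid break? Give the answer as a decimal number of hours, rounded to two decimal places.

3.63 hours

Shift: 9:05 AM–1:13 PM = 4 h 8 min; less 30 min break → 3 h 38 min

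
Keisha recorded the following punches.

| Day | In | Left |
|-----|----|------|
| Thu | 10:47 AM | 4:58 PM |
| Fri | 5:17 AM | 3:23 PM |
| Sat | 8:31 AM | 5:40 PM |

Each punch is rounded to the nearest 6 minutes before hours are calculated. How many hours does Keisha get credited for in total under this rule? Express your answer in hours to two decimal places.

25.50 hours

Thu: in 10:47 AM→10:48 AM, out 4:58 PM→5:00 PM; 6 h 12 min
Fri: in 5:17 AM→5:18 AM, out 3:23 PM→3:24 PM; 10 h 6 min
Sat: in 8:31 AM→8:30 AM, out 5:40 PM→5:42 PM; 9 h 12 min
Total credited: 25 h 30 min.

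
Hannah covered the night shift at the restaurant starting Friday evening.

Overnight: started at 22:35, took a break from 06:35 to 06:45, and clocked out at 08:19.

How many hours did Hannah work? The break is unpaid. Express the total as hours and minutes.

9 h 34 min

Overnight: 22:35 → midnight = 1 h 25 min; midnight → 08:19 = 8 h 19 min; span 9 h 44 min; less 10 min break → 9 h 34 min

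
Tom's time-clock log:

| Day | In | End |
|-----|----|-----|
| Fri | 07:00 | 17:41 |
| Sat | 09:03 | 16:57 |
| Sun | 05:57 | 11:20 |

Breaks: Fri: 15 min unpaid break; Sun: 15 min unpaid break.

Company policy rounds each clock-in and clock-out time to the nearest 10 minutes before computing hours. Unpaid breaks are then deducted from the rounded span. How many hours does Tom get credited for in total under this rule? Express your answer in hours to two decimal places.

Fri: in 07:00→07:00, out 17:41→17:40; 10 h 40 min − 15 min = 10 h 25 min
Sat: in 09:03→09:00, out 16:57→17:00; 8 h 0 min
Sun: in 05:57→06:00, out 11:20→11:20; 5 h 20 min − 15 min = 5 h 5 min
Total credited: 23 h 30 min.

23.50 hours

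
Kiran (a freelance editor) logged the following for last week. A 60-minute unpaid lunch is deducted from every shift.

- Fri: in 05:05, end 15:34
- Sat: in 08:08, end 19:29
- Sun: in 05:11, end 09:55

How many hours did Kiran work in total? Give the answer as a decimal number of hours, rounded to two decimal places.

23.57 hours

Fri: 05:05–15:34 = 10 h 29 min; less 60 min break → 9 h 29 min
Sat: 08:08–19:29 = 11 h 21 min; less 60 min break → 10 h 21 min
Sun: 05:11–09:55 = 4 h 44 min; less 60 min break → 3 h 44 min
Total: 9 h 29 min + 10 h 21 min + 3 h 44 min = 23 h 34 min.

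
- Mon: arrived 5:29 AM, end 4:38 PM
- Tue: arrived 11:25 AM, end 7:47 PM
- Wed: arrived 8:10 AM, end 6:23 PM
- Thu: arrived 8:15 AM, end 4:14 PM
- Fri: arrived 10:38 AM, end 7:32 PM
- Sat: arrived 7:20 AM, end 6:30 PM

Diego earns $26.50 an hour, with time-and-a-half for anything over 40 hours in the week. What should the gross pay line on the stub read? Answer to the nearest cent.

$1766.89

Mon: 5:29 AM–4:38 PM = 11 h 9 min
Tue: 11:25 AM–7:47 PM = 8 h 22 min
Wed: 8:10 AM–6:23 PM = 10 h 13 min
Thu: 8:15 AM–4:14 PM = 7 h 59 min
Fri: 10:38 AM–7:32 PM = 8 h 54 min
Sat: 7:20 AM–6:30 PM = 11 h 10 min
Total worked: 57 h 47 min = 3467 min.
Regular 40 h 0 min = 2400 min at $26.50/h; overtime 17 h 47 min = 1067 min at $39.75/h.
Pay = (2400 × $26.50 + 1067 × $39.75) ÷ 60 = $1766.89.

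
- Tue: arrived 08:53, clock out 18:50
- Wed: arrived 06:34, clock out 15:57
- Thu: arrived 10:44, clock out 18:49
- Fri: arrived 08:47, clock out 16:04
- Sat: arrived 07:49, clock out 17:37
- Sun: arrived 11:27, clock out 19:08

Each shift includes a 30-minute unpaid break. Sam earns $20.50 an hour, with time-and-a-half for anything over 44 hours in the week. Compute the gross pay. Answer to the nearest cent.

Tue: 08:53–18:50 = 9 h 57 min; less 30 min break → 9 h 27 min
Wed: 06:34–15:57 = 9 h 23 min; less 30 min break → 8 h 53 min
Thu: 10:44–18:49 = 8 h 5 min; less 30 min break → 7 h 35 min
Fri: 08:47–16:04 = 7 h 17 min; less 30 min break → 6 h 47 min
Sat: 07:49–17:37 = 9 h 48 min; less 30 min break → 9 h 18 min
Sun: 11:27–19:08 = 7 h 41 min; less 30 min break → 7 h 11 min
Total worked: 49 h 11 min = 2951 min.
Regular 44 h 0 min = 2640 min at $20.50/h; overtime 5 h 11 min = 311 min at $30.75/h.
Pay = (2640 × $20.50 + 311 × $30.75) ÷ 60 = $1061.39.

$1061.39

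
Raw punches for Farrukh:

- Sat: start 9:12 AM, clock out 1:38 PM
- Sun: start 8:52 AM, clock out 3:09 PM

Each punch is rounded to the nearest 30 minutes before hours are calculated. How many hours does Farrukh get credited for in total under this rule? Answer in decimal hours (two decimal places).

10.50 hours

Sat: in 9:12 AM→9:00 AM, out 1:38 PM→1:30 PM; 4 h 30 min
Sun: in 8:52 AM→9:00 AM, out 3:09 PM→3:00 PM; 6 h 0 min
Total credited: 10 h 30 min.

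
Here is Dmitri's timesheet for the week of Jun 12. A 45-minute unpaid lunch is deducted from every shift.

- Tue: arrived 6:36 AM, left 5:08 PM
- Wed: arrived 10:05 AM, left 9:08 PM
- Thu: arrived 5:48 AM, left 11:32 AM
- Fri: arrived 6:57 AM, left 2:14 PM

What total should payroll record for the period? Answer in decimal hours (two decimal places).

31.60 hours

Tue: 6:36 AM–5:08 PM = 10 h 32 min; less 45 min break → 9 h 47 min
Wed: 10:05 AM–9:08 PM = 11 h 3 min; less 45 min break → 10 h 18 min
Thu: 5:48 AM–11:32 AM = 5 h 44 min; less 45 min break → 4 h 59 min
Fri: 6:57 AM–2:14 PM = 7 h 17 min; less 45 min break → 6 h 32 min
Total: 9 h 47 min + 10 h 18 min + 4 h 59 min + 6 h 32 min = 31 h 36 min.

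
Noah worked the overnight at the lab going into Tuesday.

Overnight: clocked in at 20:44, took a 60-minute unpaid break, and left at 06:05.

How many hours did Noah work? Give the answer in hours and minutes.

Overnight: 20:44 → midnight = 3 h 16 min; midnight → 06:05 = 6 h 5 min; span 9 h 21 min; less 60 min break → 8 h 21 min

8 h 21 min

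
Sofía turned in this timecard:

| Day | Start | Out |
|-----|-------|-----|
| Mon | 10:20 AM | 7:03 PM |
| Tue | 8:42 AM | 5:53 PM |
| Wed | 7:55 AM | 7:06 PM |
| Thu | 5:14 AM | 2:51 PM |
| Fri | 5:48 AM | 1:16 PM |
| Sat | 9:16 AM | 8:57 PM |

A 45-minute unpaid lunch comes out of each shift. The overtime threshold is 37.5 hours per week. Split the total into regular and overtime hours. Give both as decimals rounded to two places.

Regular 37.50 hours, overtime 15.85 hours

Mon: 10:20 AM–7:03 PM = 8 h 43 min; less 45 min break → 7 h 58 min
Tue: 8:42 AM–5:53 PM = 9 h 11 min; less 45 min break → 8 h 26 min
Wed: 7:55 AM–7:06 PM = 11 h 11 min; less 45 min break → 10 h 26 min
Thu: 5:14 AM–2:51 PM = 9 h 37 min; less 45 min break → 8 h 52 min
Fri: 5:48 AM–1:16 PM = 7 h 28 min; less 45 min break → 6 h 43 min
Sat: 9:16 AM–8:57 PM = 11 h 41 min; less 45 min break → 10 h 56 min
Total worked: 53 h 21 min = 53.35 h.
Threshold 37.5 h → overtime 15 h 51 min, regular 37 h 30 min.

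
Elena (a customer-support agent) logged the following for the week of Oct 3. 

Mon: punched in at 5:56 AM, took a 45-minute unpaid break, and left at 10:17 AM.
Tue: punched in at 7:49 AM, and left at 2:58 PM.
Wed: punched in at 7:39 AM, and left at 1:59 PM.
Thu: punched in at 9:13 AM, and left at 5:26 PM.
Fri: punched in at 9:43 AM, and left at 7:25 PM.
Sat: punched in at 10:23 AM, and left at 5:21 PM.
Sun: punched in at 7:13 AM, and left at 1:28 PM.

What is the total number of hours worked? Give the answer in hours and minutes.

48 h 13 min

Mon: 5:56 AM–10:17 AM = 4 h 21 min; less 45 min break → 3 h 36 min
Tue: 7:49 AM–2:58 PM = 7 h 9 min
Wed: 7:39 AM–1:59 PM = 6 h 20 min
Thu: 9:13 AM–5:26 PM = 8 h 13 min
Fri: 9:43 AM–7:25 PM = 9 h 42 min
Sat: 10:23 AM–5:21 PM = 6 h 58 min
Sun: 7:13 AM–1:28 PM = 6 h 15 min
Total: 3 h 36 min + 7 h 9 min + 6 h 20 min + 8 h 13 min + 9 h 42 min + 6 h 58 min + 6 h 15 min = 48 h 13 min.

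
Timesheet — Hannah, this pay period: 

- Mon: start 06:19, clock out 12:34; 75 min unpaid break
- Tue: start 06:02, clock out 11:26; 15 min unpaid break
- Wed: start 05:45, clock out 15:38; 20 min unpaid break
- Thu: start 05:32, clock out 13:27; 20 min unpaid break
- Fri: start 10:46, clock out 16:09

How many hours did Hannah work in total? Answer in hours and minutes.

32 h 40 min

Mon: 06:19–12:34 = 6 h 15 min; less 75 min break → 5 h 0 min
Tue: 06:02–11:26 = 5 h 24 min; less 15 min break → 5 h 9 min
Wed: 05:45–15:38 = 9 h 53 min; less 20 min break → 9 h 33 min
Thu: 05:32–13:27 = 7 h 55 min; less 20 min break → 7 h 35 min
Fri: 10:46–16:09 = 5 h 23 min
Total: 5 h 0 min + 5 h 9 min + 9 h 33 min + 7 h 35 min + 5 h 23 min = 32 h 40 min.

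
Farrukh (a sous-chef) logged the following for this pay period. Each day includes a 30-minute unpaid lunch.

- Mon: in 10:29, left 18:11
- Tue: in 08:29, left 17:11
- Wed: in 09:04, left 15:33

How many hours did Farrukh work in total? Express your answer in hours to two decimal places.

21.38 hours

Mon: 10:29–18:11 = 7 h 42 min; less 30 min break → 7 h 12 min
Tue: 08:29–17:11 = 8 h 42 min; less 30 min break → 8 h 12 min
Wed: 09:04–15:33 = 6 h 29 min; less 30 min break → 5 h 59 min
Total: 7 h 12 min + 8 h 12 min + 5 h 59 min = 21 h 23 min.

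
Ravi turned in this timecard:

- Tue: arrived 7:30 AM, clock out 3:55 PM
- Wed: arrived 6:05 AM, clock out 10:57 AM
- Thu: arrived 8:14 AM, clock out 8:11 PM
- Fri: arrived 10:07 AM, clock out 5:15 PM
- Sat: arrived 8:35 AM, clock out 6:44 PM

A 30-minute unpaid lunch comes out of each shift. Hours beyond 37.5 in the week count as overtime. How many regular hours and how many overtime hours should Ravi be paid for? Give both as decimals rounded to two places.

Tue: 7:30 AM–3:55 PM = 8 h 25 min; less 30 min break → 7 h 55 min
Wed: 6:05 AM–10:57 AM = 4 h 52 min; less 30 min break → 4 h 22 min
Thu: 8:14 AM–8:11 PM = 11 h 57 min; less 30 min break → 11 h 27 min
Fri: 10:07 AM–5:15 PM = 7 h 8 min; less 30 min break → 6 h 38 min
Sat: 8:35 AM–6:44 PM = 10 h 9 min; less 30 min break → 9 h 39 min
Total worked: 40 h 1 min = 40.02 h.
Threshold 37.5 h → overtime 2 h 31 min, regular 37 h 30 min.

Regular 37.50 hours, overtime 2.52 hours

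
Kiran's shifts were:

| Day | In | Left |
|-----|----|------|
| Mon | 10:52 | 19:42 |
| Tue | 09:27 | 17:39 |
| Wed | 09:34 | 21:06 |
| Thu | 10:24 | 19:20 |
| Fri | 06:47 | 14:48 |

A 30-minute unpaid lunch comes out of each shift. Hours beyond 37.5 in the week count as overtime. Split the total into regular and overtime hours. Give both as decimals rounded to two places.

Mon: 10:52–19:42 = 8 h 50 min; less 30 min break → 8 h 20 min
Tue: 09:27–17:39 = 8 h 12 min; less 30 min break → 7 h 42 min
Wed: 09:34–21:06 = 11 h 32 min; less 30 min break → 11 h 2 min
Thu: 10:24–19:20 = 8 h 56 min; less 30 min break → 8 h 26 min
Fri: 06:47–14:48 = 8 h 1 min; less 30 min break → 7 h 31 min
Total worked: 43 h 1 min = 43.02 h.
Threshold 37.5 h → overtime 5 h 31 min, regular 37 h 30 min.

Regular 37.50 hours, overtime 5.52 hours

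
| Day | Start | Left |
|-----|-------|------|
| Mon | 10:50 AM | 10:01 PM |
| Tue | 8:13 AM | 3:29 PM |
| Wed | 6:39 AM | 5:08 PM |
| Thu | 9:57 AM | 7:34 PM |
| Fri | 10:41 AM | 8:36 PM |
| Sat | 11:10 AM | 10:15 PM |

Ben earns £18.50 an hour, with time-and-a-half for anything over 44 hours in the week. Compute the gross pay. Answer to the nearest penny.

£1245.51

Mon: 10:50 AM–10:01 PM = 11 h 11 min
Tue: 8:13 AM–3:29 PM = 7 h 16 min
Wed: 6:39 AM–5:08 PM = 10 h 29 min
Thu: 9:57 AM–7:34 PM = 9 h 37 min
Fri: 10:41 AM–8:36 PM = 9 h 55 min
Sat: 11:10 AM–10:15 PM = 11 h 5 min
Total worked: 59 h 33 min = 3573 min.
Regular 44 h 0 min = 2640 min at £18.50/h; overtime 15 h 33 min = 933 min at £27.75/h.
Pay = (2640 × £18.50 + 933 × £27.75) ÷ 60 = £1245.51.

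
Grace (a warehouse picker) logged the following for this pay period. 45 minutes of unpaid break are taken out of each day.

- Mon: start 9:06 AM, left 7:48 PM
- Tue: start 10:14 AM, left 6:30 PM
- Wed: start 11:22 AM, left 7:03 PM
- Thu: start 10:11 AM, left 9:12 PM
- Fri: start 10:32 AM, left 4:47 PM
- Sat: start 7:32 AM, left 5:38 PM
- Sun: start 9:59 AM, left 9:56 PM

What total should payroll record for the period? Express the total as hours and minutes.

60 h 43 min

Mon: 9:06 AM–7:48 PM = 10 h 42 min; less 45 min break → 9 h 57 min
Tue: 10:14 AM–6:30 PM = 8 h 16 min; less 45 min break → 7 h 31 min
Wed: 11:22 AM–7:03 PM = 7 h 41 min; less 45 min break → 6 h 56 min
Thu: 10:11 AM–9:12 PM = 11 h 1 min; less 45 min break → 10 h 16 min
Fri: 10:32 AM–4:47 PM = 6 h 15 min; less 45 min break → 5 h 30 min
Sat: 7:32 AM–5:38 PM = 10 h 6 min; less 45 min break → 9 h 21 min
Sun: 9:59 AM–9:56 PM = 11 h 57 min; less 45 min break → 11 h 12 min
Total: 9 h 57 min + 7 h 31 min + 6 h 56 min + 10 h 16 min + 5 h 30 min + 9 h 21 min + 11 h 12 min = 60 h 43 min.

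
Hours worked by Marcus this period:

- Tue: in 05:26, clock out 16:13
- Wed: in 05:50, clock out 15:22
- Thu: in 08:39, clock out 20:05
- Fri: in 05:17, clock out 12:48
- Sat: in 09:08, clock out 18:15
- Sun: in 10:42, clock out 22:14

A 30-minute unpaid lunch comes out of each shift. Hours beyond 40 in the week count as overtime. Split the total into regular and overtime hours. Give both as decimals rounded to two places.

Tue: 05:26–16:13 = 10 h 47 min; less 30 min break → 10 h 17 min
Wed: 05:50–15:22 = 9 h 32 min; less 30 min break → 9 h 2 min
Thu: 08:39–20:05 = 11 h 26 min; less 30 min break → 10 h 56 min
Fri: 05:17–12:48 = 7 h 31 min; less 30 min break → 7 h 1 min
Sat: 09:08–18:15 = 9 h 7 min; less 30 min break → 8 h 37 min
Sun: 10:42–22:14 = 11 h 32 min; less 30 min break → 11 h 2 min
Total worked: 56 h 55 min = 56.92 h.
Threshold 40 h → overtime 16 h 55 min, regular 40 h 0 min.

Regular 40.00 hours, overtime 16.92 hours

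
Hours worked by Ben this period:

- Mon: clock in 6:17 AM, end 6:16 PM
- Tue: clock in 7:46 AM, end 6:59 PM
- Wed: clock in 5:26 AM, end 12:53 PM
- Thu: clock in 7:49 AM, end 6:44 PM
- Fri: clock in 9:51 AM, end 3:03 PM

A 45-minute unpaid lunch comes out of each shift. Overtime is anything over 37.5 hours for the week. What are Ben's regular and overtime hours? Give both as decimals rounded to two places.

Mon: 6:17 AM–6:16 PM = 11 h 59 min; less 45 min break → 11 h 14 min
Tue: 7:46 AM–6:59 PM = 11 h 13 min; less 45 min break → 10 h 28 min
Wed: 5:26 AM–12:53 PM = 7 h 27 min; less 45 min break → 6 h 42 min
Thu: 7:49 AM–6:44 PM = 10 h 55 min; less 45 min break → 10 h 10 min
Fri: 9:51 AM–3:03 PM = 5 h 12 min; less 45 min break → 4 h 27 min
Total worked: 43 h 1 min = 43.02 h.
Threshold 37.5 h → overtime 5 h 31 min, regular 37 h 30 min.

Regular 37.50 hours, overtime 5.52 hours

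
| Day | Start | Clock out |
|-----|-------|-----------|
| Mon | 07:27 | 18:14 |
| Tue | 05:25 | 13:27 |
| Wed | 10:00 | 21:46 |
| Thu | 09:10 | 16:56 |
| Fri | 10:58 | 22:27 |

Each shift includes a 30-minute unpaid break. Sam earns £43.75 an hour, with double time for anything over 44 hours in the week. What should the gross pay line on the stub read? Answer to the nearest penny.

£2216.67

Mon: 07:27–18:14 = 10 h 47 min; less 30 min break → 10 h 17 min
Tue: 05:25–13:27 = 8 h 2 min; less 30 min break → 7 h 32 min
Wed: 10:00–21:46 = 11 h 46 min; less 30 min break → 11 h 16 min
Thu: 09:10–16:56 = 7 h 46 min; less 30 min break → 7 h 16 min
Fri: 10:58–22:27 = 11 h 29 min; less 30 min break → 10 h 59 min
Total worked: 47 h 20 min = 2840 min.
Regular 44 h 0 min = 2640 min at £43.75/h; overtime 3 h 20 min = 200 min at £87.50/h.
Pay = (2640 × £43.75 + 200 × £87.50) ÷ 60 = £2216.67.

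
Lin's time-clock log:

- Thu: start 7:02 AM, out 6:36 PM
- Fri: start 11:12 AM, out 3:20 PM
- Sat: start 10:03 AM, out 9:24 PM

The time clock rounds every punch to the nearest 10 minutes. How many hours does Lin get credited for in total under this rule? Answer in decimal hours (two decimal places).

27.17 hours

Thu: in 7:02 AM→7:00 AM, out 6:36 PM→6:40 PM; 11 h 40 min
Fri: in 11:12 AM→11:10 AM, out 3:20 PM→3:20 PM; 4 h 10 min
Sat: in 10:03 AM→10:00 AM, out 9:24 PM→9:20 PM; 11 h 20 min
Total credited: 27 h 10 min.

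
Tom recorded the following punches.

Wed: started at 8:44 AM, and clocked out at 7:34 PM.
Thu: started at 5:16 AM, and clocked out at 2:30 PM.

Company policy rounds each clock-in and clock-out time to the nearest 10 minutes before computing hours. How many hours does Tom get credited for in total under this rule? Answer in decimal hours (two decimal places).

Wed: in 8:44 AM→8:40 AM, out 7:34 PM→7:30 PM; 10 h 50 min
Thu: in 5:16 AM→5:20 AM, out 2:30 PM→2:30 PM; 9 h 10 min
Total credited: 20 h 0 min.

20.00 hours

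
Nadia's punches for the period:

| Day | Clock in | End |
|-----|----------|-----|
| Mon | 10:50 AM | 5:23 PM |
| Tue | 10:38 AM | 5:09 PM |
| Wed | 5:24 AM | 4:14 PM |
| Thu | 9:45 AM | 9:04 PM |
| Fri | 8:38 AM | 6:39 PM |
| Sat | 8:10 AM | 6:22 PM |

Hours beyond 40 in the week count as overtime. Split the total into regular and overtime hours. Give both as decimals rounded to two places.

Regular 40.00 hours, overtime 15.43 hours

Mon: 10:50 AM–5:23 PM = 6 h 33 min
Tue: 10:38 AM–5:09 PM = 6 h 31 min
Wed: 5:24 AM–4:14 PM = 10 h 50 min
Thu: 9:45 AM–9:04 PM = 11 h 19 min
Fri: 8:38 AM–6:39 PM = 10 h 1 min
Sat: 8:10 AM–6:22 PM = 10 h 12 min
Total worked: 55 h 26 min = 55.43 h.
Threshold 40 h → overtime 15 h 26 min, regular 40 h 0 min.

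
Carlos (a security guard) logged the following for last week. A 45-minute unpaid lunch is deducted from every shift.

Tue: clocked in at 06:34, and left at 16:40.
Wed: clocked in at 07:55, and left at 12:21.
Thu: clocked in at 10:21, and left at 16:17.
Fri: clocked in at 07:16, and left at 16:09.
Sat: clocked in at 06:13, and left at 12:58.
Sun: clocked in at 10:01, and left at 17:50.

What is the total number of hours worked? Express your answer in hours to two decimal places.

39.42 hours

Tue: 06:34–16:40 = 10 h 6 min; less 45 min break → 9 h 21 min
Wed: 07:55–12:21 = 4 h 26 min; less 45 min break → 3 h 41 min
Thu: 10:21–16:17 = 5 h 56 min; less 45 min break → 5 h 11 min
Fri: 07:16–16:09 = 8 h 53 min; less 45 min break → 8 h 8 min
Sat: 06:13–12:58 = 6 h 45 min; less 45 min break → 6 h 0 min
Sun: 10:01–17:50 = 7 h 49 min; less 45 min break → 7 h 4 min
Total: 9 h 21 min + 3 h 41 min + 5 h 11 min + 8 h 8 min + 6 h 0 min + 7 h 4 min = 39 h 25 min.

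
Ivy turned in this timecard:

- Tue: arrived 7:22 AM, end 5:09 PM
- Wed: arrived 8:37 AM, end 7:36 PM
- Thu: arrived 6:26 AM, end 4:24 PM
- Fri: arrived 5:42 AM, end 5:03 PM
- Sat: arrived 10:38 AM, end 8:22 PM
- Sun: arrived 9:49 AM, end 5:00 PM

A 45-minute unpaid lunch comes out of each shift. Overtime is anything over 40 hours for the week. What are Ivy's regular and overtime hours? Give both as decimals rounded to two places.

Regular 40.00 hours, overtime 14.50 hours

Tue: 7:22 AM–5:09 PM = 9 h 47 min; less 45 min break → 9 h 2 min
Wed: 8:37 AM–7:36 PM = 10 h 59 min; less 45 min break → 10 h 14 min
Thu: 6:26 AM–4:24 PM = 9 h 58 min; less 45 min break → 9 h 13 min
Fri: 5:42 AM–5:03 PM = 11 h 21 min; less 45 min break → 10 h 36 min
Sat: 10:38 AM–8:22 PM = 9 h 44 min; less 45 min break → 8 h 59 min
Sun: 9:49 AM–5:00 PM = 7 h 11 min; less 45 min break → 6 h 26 min
Total worked: 54 h 30 min = 54.50 h.
Threshold 40 h → overtime 14 h 30 min, regular 40 h 0 min.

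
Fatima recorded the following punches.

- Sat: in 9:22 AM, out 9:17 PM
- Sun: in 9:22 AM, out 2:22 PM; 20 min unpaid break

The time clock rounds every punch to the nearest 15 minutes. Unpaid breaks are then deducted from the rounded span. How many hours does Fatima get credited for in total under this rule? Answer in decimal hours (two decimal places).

Sat: in 9:22 AM→9:15 AM, out 9:17 PM→9:15 PM; 12 h 0 min
Sun: in 9:22 AM→9:15 AM, out 2:22 PM→2:15 PM; 5 h 0 min − 20 min = 4 h 40 min
Total credited: 16 h 40 min.

16.67 hours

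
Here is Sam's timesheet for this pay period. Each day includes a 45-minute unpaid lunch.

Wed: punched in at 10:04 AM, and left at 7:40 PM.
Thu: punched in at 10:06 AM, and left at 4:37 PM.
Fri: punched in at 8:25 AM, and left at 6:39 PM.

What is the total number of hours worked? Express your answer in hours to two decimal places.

24.10 hours

Wed: 10:04 AM–7:40 PM = 9 h 36 min; less 45 min break → 8 h 51 min
Thu: 10:06 AM–4:37 PM = 6 h 31 min; less 45 min break → 5 h 46 min
Fri: 8:25 AM–6:39 PM = 10 h 14 min; less 45 min break → 9 h 29 min
Total: 8 h 51 min + 5 h 46 min + 9 h 29 min = 24 h 6 min.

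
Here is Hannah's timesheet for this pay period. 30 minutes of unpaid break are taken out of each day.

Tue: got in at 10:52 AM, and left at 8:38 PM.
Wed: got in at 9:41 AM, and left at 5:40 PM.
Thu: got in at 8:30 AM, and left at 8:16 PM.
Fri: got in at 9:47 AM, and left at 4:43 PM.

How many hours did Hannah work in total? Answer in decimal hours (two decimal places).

Tue: 10:52 AM–8:38 PM = 9 h 46 min; less 30 min break → 9 h 16 min
Wed: 9:41 AM–5:40 PM = 7 h 59 min; less 30 min break → 7 h 29 min
Thu: 8:30 AM–8:16 PM = 11 h 46 min; less 30 min break → 11 h 16 min
Fri: 9:47 AM–4:43 PM = 6 h 56 min; less 30 min break → 6 h 26 min
Total: 9 h 16 min + 7 h 29 min + 11 h 16 min + 6 h 26 min = 34 h 27 min.

34.45 hours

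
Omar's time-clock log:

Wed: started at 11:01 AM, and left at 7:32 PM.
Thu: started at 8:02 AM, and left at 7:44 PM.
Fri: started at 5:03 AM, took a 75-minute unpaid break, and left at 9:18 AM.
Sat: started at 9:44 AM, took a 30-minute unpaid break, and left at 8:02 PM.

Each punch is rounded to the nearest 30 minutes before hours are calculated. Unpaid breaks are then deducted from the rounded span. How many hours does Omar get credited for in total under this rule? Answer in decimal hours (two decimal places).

33.25 hours

Wed: in 11:01 AM→11:00 AM, out 7:32 PM→7:30 PM; 8 h 30 min
Thu: in 8:02 AM→8:00 AM, out 7:44 PM→7:30 PM; 11 h 30 min
Fri: in 5:03 AM→5:00 AM, out 9:18 AM→9:30 AM; 4 h 30 min − 75 min = 3 h 15 min
Sat: in 9:44 AM→9:30 AM, out 8:02 PM→8:00 PM; 10 h 30 min − 30 min = 10 h 0 min
Total credited: 33 h 15 min.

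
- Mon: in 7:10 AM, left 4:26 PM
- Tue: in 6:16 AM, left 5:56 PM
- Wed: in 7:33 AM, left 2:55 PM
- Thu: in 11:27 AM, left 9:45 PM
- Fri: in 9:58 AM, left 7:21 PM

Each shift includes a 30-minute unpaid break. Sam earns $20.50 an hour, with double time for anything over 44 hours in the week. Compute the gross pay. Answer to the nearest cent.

$962.82

Mon: 7:10 AM–4:26 PM = 9 h 16 min; less 30 min break → 8 h 46 min
Tue: 6:16 AM–5:56 PM = 11 h 40 min; less 30 min break → 11 h 10 min
Wed: 7:33 AM–2:55 PM = 7 h 22 min; less 30 min break → 6 h 52 min
Thu: 11:27 AM–9:45 PM = 10 h 18 min; less 30 min break → 9 h 48 min
Fri: 9:58 AM–7:21 PM = 9 h 23 min; less 30 min break → 8 h 53 min
Total worked: 45 h 29 min = 2729 min.
Regular 44 h 0 min = 2640 min at $20.50/h; overtime 1 h 29 min = 89 min at $41.00/h.
Pay = (2640 × $20.50 + 89 × $41.00) ÷ 60 = $962.82.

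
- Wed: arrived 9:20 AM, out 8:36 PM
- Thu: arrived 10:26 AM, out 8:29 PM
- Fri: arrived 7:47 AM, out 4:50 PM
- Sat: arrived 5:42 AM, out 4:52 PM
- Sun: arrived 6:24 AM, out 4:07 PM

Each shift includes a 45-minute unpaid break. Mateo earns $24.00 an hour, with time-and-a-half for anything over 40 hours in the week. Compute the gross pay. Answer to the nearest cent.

$1230.00

Wed: 9:20 AM–8:36 PM = 11 h 16 min; less 45 min break → 10 h 31 min
Thu: 10:26 AM–8:29 PM = 10 h 3 min; less 45 min break → 9 h 18 min
Fri: 7:47 AM–4:50 PM = 9 h 3 min; less 45 min break → 8 h 18 min
Sat: 5:42 AM–4:52 PM = 11 h 10 min; less 45 min break → 10 h 25 min
Sun: 6:24 AM–4:07 PM = 9 h 43 min; less 45 min break → 8 h 58 min
Total worked: 47 h 30 min = 2850 min.
Regular 40 h 0 min = 2400 min at $24.00/h; overtime 7 h 30 min = 450 min at $36.00/h.
Pay = (2400 × $24.00 + 450 × $36.00) ÷ 60 = $1230.00.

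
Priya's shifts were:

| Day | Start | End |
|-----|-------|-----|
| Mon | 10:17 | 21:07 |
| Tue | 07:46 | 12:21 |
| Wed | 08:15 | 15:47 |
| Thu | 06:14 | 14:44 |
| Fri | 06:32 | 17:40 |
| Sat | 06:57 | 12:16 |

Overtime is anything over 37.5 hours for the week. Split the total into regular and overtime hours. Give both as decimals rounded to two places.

Mon: 10:17–21:07 = 10 h 50 min
Tue: 07:46–12:21 = 4 h 35 min
Wed: 08:15–15:47 = 7 h 32 min
Thu: 06:14–14:44 = 8 h 30 min
Fri: 06:32–17:40 = 11 h 8 min
Sat: 06:57–12:16 = 5 h 19 min
Total worked: 47 h 54 min = 47.90 h.
Threshold 37.5 h → overtime 10 h 24 min, regular 37 h 30 min.

Regular 37.50 hours, overtime 10.40 hours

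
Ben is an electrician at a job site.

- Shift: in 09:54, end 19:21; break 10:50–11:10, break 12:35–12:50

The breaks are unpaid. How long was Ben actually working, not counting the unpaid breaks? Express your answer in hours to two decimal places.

8.87 hours

Shift: 09:54–19:21 = 9 h 27 min; less 35 min break → 8 h 52 min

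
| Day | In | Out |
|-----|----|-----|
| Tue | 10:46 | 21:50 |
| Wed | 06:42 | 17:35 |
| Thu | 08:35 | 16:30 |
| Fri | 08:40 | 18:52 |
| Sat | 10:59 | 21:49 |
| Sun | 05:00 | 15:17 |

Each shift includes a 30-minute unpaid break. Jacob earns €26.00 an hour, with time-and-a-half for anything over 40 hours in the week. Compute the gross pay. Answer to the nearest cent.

€1749.15

Tue: 10:46–21:50 = 11 h 4 min; less 30 min break → 10 h 34 min
Wed: 06:42–17:35 = 10 h 53 min; less 30 min break → 10 h 23 min
Thu: 08:35–16:30 = 7 h 55 min; less 30 min break → 7 h 25 min
Fri: 08:40–18:52 = 10 h 12 min; less 30 min break → 9 h 42 min
Sat: 10:59–21:49 = 10 h 50 min; less 30 min break → 10 h 20 min
Sun: 05:00–15:17 = 10 h 17 min; less 30 min break → 9 h 47 min
Total worked: 58 h 11 min = 3491 min.
Regular 40 h 0 min = 2400 min at €26.00/h; overtime 18 h 11 min = 1091 min at €39.00/h.
Pay = (2400 × €26.00 + 1091 × €39.00) ÷ 60 = €1749.15.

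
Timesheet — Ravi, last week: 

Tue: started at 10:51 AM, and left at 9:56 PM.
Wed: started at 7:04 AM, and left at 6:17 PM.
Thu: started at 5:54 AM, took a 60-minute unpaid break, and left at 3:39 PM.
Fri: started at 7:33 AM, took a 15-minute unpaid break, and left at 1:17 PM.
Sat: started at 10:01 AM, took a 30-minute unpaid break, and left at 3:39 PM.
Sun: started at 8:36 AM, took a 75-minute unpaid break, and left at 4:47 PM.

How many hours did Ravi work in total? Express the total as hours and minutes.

Tue: 10:51 AM–9:56 PM = 11 h 5 min
Wed: 7:04 AM–6:17 PM = 11 h 13 min
Thu: 5:54 AM–3:39 PM = 9 h 45 min; less 60 min break → 8 h 45 min
Fri: 7:33 AM–1:17 PM = 5 h 44 min; less 15 min break → 5 h 29 min
Sat: 10:01 AM–3:39 PM = 5 h 38 min; less 30 min break → 5 h 8 min
Sun: 8:36 AM–4:47 PM = 8 h 11 min; less 75 min break → 6 h 56 min
Total: 11 h 5 min + 11 h 13 min + 8 h 45 min + 5 h 29 min + 5 h 8 min + 6 h 56 min = 48 h 36 min.

48 h 36 min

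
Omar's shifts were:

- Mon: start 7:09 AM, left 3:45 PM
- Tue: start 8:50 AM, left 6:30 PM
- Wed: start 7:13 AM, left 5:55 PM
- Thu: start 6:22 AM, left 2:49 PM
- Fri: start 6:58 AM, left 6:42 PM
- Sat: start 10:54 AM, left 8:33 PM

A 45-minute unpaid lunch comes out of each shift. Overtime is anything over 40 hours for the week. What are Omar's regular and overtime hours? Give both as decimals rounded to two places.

Mon: 7:09 AM–3:45 PM = 8 h 36 min; less 45 min break → 7 h 51 min
Tue: 8:50 AM–6:30 PM = 9 h 40 min; less 45 min break → 8 h 55 min
Wed: 7:13 AM–5:55 PM = 10 h 42 min; less 45 min break → 9 h 57 min
Thu: 6:22 AM–2:49 PM = 8 h 27 min; less 45 min break → 7 h 42 min
Fri: 6:58 AM–6:42 PM = 11 h 44 min; less 45 min break → 10 h 59 min
Sat: 10:54 AM–8:33 PM = 9 h 39 min; less 45 min break → 8 h 54 min
Total worked: 54 h 18 min = 54.30 h.
Threshold 40 h → overtime 14 h 18 min, regular 40 h 0 min.

Regular 40.00 hours, overtime 14.30 hours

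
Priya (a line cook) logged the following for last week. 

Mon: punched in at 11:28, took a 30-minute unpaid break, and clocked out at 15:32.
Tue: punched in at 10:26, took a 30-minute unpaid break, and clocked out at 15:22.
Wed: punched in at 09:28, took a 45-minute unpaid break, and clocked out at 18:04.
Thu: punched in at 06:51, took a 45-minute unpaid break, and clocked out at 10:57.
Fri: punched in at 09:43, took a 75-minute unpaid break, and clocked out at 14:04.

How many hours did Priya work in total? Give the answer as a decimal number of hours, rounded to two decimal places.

Mon: 11:28–15:32 = 4 h 4 min; less 30 min break → 3 h 34 min
Tue: 10:26–15:22 = 4 h 56 min; less 30 min break → 4 h 26 min
Wed: 09:28–18:04 = 8 h 36 min; less 45 min break → 7 h 51 min
Thu: 06:51–10:57 = 4 h 6 min; less 45 min break → 3 h 21 min
Fri: 09:43–14:04 = 4 h 21 min; less 75 min break → 3 h 6 min
Total: 3 h 34 min + 4 h 26 min + 7 h 51 min + 3 h 21 min + 3 h 6 min = 22 h 18 min.

22.30 hours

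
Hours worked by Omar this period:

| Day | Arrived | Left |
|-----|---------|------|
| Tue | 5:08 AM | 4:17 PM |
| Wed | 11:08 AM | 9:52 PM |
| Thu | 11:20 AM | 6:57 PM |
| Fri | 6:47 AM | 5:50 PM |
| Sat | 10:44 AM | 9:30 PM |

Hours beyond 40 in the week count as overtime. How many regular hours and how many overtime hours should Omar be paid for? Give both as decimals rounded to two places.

Tue: 5:08 AM–4:17 PM = 11 h 9 min
Wed: 11:08 AM–9:52 PM = 10 h 44 min
Thu: 11:20 AM–6:57 PM = 7 h 37 min
Fri: 6:47 AM–5:50 PM = 11 h 3 min
Sat: 10:44 AM–9:30 PM = 10 h 46 min
Total worked: 51 h 19 min = 51.32 h.
Threshold 40 h → overtime 11 h 19 min, regular 40 h 0 min.

Regular 40.00 hours, overtime 11.32 hours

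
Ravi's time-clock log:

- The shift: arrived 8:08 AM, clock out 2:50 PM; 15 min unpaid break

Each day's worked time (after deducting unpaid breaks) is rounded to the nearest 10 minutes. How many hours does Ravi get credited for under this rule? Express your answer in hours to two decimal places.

The shift: 8:08 AM–2:50 PM = 6 h 42 min − 15 min = 6 h 27 min → rounds to 6 h 30 min

6.50 hours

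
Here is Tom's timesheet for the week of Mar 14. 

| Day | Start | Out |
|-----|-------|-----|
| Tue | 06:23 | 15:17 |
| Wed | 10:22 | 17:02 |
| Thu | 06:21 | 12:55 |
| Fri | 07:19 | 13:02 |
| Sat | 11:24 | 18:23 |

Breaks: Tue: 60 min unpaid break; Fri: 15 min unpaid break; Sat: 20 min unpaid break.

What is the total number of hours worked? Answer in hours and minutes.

33 h 15 min

Tue: 06:23–15:17 = 8 h 54 min; less 60 min break → 7 h 54 min
Wed: 10:22–17:02 = 6 h 40 min
Thu: 06:21–12:55 = 6 h 34 min
Fri: 07:19–13:02 = 5 h 43 min; less 15 min break → 5 h 28 min
Sat: 11:24–18:23 = 6 h 59 min; less 20 min break → 6 h 39 min
Total: 7 h 54 min + 6 h 40 min + 6 h 34 min + 5 h 28 min + 6 h 39 min = 33 h 15 min.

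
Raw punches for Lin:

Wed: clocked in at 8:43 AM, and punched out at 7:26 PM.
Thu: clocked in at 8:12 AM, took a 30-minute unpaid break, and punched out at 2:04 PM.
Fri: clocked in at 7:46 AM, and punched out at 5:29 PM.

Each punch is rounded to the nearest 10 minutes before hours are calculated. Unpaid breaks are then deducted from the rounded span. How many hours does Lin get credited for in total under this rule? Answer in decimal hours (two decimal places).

25.83 hours

Wed: in 8:43 AM→8:40 AM, out 7:26 PM→7:30 PM; 10 h 50 min
Thu: in 8:12 AM→8:10 AM, out 2:04 PM→2:00 PM; 5 h 50 min − 30 min = 5 h 20 min
Fri: in 7:46 AM→7:50 AM, out 5:29 PM→5:30 PM; 9 h 40 min
Total credited: 25 h 50 min.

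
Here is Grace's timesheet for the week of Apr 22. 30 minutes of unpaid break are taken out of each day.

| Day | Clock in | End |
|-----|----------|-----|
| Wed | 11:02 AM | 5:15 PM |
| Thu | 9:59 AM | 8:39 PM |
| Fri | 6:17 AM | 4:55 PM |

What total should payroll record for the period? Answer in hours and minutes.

Wed: 11:02 AM–5:15 PM = 6 h 13 min; less 30 min break → 5 h 43 min
Thu: 9:59 AM–8:39 PM = 10 h 40 min; less 30 min break → 10 h 10 min
Fri: 6:17 AM–4:55 PM = 10 h 38 min; less 30 min break → 10 h 8 min
Total: 5 h 43 min + 10 h 10 min + 10 h 8 min = 26 h 1 min.

26 h 1 min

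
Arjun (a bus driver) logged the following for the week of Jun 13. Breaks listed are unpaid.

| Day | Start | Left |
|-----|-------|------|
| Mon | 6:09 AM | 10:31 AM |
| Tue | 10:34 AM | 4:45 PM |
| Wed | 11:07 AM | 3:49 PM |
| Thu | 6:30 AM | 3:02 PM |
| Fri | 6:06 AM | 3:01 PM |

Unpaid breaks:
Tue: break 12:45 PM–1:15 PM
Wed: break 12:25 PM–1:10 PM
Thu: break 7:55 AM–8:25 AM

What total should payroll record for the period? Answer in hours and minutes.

30 h 57 min

Mon: 6:09 AM–10:31 AM = 4 h 22 min
Tue: 10:34 AM–4:45 PM = 6 h 11 min; less 30 min break → 5 h 41 min
Wed: 11:07 AM–3:49 PM = 4 h 42 min; less 45 min break → 3 h 57 min
Thu: 6:30 AM–3:02 PM = 8 h 32 min; less 30 min break → 8 h 2 min
Fri: 6:06 AM–3:01 PM = 8 h 55 min
Total: 4 h 22 min + 5 h 41 min + 3 h 57 min + 8 h 2 min + 8 h 55 min = 30 h 57 min.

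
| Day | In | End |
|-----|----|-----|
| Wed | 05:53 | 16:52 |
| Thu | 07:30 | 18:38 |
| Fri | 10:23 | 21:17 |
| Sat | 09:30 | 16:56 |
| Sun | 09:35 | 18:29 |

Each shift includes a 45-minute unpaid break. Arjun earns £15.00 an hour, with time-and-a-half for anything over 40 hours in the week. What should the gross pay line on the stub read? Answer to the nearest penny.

£726.00

Wed: 05:53–16:52 = 10 h 59 min; less 45 min break → 10 h 14 min
Thu: 07:30–18:38 = 11 h 8 min; less 45 min break → 10 h 23 min
Fri: 10:23–21:17 = 10 h 54 min; less 45 min break → 10 h 9 min
Sat: 09:30–16:56 = 7 h 26 min; less 45 min break → 6 h 41 min
Sun: 09:35–18:29 = 8 h 54 min; less 45 min break → 8 h 9 min
Total worked: 45 h 36 min = 2736 min.
Regular 40 h 0 min = 2400 min at £15.00/h; overtime 5 h 36 min = 336 min at £22.50/h.
Pay = (2400 × £15.00 + 336 × £22.50) ÷ 60 = £726.00.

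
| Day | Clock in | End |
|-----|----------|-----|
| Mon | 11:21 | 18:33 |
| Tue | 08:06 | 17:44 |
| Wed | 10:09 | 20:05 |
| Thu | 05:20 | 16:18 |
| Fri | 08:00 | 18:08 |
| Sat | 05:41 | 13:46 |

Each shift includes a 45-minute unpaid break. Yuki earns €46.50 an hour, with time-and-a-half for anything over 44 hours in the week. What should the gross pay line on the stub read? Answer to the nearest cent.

€2565.64

Mon: 11:21–18:33 = 7 h 12 min; less 45 min break → 6 h 27 min
Tue: 08:06–17:44 = 9 h 38 min; less 45 min break → 8 h 53 min
Wed: 10:09–20:05 = 9 h 56 min; less 45 min break → 9 h 11 min
Thu: 05:20–16:18 = 10 h 58 min; less 45 min break → 10 h 13 min
Fri: 08:00–18:08 = 10 h 8 min; less 45 min break → 9 h 23 min
Sat: 05:41–13:46 = 8 h 5 min; less 45 min break → 7 h 20 min
Total worked: 51 h 27 min = 3087 min.
Regular 44 h 0 min = 2640 min at €46.50/h; overtime 7 h 27 min = 447 min at €69.75/h.
Pay = (2640 × €46.50 + 447 × €69.75) ÷ 60 = €2565.64.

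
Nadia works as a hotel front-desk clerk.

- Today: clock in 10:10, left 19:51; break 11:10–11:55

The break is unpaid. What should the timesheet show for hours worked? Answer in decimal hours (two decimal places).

Today: 10:10–19:51 = 9 h 41 min; less 45 min break → 8 h 56 min

8.93 hours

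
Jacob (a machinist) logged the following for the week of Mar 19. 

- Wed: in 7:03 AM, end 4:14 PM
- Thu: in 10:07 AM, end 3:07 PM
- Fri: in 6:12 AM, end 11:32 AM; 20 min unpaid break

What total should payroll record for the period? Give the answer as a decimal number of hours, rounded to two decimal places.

19.18 hours

Wed: 7:03 AM–4:14 PM = 9 h 11 min
Thu: 10:07 AM–3:07 PM = 5 h 0 min
Fri: 6:12 AM–11:32 AM = 5 h 20 min; less 20 min break → 5 h 0 min
Total: 9 h 11 min + 5 h 0 min + 5 h 0 min = 19 h 11 min.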